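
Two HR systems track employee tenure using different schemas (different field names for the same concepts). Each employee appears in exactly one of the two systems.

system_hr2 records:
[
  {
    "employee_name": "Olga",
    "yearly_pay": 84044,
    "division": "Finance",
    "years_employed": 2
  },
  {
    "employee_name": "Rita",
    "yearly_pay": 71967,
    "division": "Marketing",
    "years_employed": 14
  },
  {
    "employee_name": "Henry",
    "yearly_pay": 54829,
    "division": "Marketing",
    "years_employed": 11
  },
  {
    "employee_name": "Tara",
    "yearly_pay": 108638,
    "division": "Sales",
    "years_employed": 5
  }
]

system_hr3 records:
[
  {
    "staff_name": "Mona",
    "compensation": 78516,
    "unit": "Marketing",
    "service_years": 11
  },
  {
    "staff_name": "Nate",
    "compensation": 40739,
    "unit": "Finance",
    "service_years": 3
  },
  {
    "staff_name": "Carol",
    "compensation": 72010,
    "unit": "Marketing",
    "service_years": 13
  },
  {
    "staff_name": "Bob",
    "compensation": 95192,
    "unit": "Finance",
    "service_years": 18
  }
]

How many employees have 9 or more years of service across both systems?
5

Reconcile schemas: "years_employed" (system_hr2) = "service_years" (system_hr3) = years of service

From system_hr2: 2 employees with >= 9 years
From system_hr3: 3 employees with >= 9 years

Total: 2 + 3 = 5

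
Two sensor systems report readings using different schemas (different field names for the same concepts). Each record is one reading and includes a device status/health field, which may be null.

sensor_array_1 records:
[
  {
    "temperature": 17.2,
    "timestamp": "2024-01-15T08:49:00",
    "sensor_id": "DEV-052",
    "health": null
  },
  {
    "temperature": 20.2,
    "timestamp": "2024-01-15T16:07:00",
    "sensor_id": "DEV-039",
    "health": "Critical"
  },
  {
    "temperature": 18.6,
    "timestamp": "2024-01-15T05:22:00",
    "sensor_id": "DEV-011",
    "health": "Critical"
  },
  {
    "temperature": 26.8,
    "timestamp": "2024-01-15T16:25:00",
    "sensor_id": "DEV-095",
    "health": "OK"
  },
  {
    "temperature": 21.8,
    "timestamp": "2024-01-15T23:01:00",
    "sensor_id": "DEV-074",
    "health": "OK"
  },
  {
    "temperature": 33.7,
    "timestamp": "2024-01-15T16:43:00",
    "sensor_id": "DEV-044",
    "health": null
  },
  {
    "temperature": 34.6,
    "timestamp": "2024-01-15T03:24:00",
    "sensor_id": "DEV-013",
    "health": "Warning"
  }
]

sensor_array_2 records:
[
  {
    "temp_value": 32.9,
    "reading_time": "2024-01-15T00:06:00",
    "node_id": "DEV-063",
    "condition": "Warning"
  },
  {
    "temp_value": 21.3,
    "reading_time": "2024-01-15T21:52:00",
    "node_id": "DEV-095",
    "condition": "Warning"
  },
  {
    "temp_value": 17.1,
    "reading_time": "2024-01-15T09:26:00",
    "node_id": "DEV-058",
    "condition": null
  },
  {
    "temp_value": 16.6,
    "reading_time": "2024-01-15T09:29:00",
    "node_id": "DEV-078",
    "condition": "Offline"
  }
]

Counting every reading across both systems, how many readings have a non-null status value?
8

Schema mapping: "health" (sensor_array_1) = "condition" (sensor_array_2) = status

Non-null in sensor_array_1: 5
Non-null in sensor_array_2: 3

Total non-null: 5 + 3 = 8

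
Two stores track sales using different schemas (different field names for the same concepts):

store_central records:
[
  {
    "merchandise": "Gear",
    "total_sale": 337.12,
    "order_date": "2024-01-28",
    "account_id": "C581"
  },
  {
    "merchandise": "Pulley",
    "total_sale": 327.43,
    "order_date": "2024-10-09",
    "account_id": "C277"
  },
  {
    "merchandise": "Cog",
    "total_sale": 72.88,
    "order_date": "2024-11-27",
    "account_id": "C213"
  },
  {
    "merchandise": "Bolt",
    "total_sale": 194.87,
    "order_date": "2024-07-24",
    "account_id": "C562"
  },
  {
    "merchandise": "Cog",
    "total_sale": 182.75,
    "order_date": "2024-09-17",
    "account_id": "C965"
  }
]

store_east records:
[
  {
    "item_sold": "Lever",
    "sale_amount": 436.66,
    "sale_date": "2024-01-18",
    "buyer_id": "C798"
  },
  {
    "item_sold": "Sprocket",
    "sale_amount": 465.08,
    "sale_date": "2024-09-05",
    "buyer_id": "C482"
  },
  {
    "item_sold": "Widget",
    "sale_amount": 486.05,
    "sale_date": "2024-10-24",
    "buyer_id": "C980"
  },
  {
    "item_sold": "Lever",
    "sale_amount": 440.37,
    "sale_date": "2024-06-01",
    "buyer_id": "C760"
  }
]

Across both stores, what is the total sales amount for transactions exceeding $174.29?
2870.33

Schema mapping: "total_sale" (store_central) = "sale_amount" (store_east) = sale amount

Sum of sales > $174.29 in store_central: 1042.17
Sum of sales > $174.29 in store_east: 1828.16

Total: 1042.17 + 1828.16 = 2870.33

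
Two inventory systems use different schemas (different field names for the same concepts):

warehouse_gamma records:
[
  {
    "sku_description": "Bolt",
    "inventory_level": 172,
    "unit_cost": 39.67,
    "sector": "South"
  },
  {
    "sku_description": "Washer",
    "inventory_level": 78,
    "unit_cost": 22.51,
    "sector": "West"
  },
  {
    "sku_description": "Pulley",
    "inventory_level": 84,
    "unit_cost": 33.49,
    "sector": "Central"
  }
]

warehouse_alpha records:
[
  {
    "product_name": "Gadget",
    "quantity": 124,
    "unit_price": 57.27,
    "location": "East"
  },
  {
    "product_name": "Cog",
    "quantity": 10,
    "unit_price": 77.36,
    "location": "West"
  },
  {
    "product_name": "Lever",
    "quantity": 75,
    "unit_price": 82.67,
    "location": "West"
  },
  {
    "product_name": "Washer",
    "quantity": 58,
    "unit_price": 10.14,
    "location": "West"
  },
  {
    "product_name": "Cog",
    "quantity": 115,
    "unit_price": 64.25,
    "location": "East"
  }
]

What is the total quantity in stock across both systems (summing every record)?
716

To reconcile these schemas, identify the field holding the quantity in stock in each system:
1. In warehouse_gamma it is "inventory_level"
2. In warehouse_alpha it is "quantity"

From warehouse_gamma: 172 + 78 + 84 = 334
From warehouse_alpha: 124 + 10 + 75 + 58 + 115 = 382

Total: 334 + 382 = 716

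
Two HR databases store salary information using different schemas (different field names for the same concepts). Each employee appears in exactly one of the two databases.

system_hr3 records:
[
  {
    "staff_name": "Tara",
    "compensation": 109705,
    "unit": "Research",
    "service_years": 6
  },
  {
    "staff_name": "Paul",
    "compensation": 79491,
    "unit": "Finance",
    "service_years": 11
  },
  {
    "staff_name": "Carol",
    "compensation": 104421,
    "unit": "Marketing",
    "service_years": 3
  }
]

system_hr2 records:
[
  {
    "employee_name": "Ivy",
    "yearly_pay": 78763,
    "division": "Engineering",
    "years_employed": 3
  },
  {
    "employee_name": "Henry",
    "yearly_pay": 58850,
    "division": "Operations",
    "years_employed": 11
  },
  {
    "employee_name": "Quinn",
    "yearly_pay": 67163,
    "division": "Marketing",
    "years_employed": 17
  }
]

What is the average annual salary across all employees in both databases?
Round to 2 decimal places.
83065.50

Schema mapping: "compensation" (system_hr3) = "yearly_pay" (system_hr2) = annual salary

All salaries: [109705, 79491, 104421, 78763, 58850, 67163]
Sum: 498393
Count: 6
Average: 498393 / 6 = 83065.50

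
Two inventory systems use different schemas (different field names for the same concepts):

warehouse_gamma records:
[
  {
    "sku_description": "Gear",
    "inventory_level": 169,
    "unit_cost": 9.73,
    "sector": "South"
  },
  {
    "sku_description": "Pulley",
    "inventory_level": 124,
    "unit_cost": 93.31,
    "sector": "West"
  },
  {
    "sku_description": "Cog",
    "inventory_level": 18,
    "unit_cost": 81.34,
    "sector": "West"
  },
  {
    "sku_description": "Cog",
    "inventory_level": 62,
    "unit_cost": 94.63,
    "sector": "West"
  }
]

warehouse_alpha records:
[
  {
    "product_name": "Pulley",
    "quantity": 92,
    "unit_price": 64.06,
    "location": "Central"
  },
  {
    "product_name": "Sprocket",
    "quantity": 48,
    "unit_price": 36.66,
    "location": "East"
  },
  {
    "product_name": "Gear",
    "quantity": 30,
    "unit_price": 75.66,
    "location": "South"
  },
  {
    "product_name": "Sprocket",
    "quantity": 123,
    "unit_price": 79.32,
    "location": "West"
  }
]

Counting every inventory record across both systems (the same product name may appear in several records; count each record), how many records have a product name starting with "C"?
2

Schema mapping: "sku_description" (warehouse_gamma) = "product_name" (warehouse_alpha) = product name

Records with product name starting with "C" in warehouse_gamma: 2
Records with product name starting with "C" in warehouse_alpha: 0

Total: 2 + 0 = 2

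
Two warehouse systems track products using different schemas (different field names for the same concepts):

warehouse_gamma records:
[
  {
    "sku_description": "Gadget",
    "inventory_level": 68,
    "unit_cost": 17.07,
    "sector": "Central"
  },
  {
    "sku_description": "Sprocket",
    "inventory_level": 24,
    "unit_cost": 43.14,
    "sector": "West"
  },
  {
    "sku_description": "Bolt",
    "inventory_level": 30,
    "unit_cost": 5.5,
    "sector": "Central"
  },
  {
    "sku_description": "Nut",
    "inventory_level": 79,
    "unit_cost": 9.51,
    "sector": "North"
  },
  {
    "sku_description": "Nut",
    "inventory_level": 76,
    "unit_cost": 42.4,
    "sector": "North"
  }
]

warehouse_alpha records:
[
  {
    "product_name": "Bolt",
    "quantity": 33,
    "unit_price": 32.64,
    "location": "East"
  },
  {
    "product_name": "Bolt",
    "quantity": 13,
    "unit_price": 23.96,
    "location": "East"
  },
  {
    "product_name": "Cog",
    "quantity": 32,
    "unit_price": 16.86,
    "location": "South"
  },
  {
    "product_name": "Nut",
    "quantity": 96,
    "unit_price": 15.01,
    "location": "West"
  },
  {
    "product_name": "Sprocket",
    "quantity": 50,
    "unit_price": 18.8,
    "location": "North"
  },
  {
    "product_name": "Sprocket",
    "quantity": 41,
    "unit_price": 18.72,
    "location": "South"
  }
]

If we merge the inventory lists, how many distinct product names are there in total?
5

Schema mapping: "sku_description" (warehouse_gamma) = "product_name" (warehouse_alpha) = product name

Products in warehouse_gamma: ['Bolt', 'Gadget', 'Nut', 'Sprocket']
Products in warehouse_alpha: ['Bolt', 'Cog', 'Nut', 'Sprocket']

Union (unique products): ['Bolt', 'Cog', 'Gadget', 'Nut', 'Sprocket']
Count: 5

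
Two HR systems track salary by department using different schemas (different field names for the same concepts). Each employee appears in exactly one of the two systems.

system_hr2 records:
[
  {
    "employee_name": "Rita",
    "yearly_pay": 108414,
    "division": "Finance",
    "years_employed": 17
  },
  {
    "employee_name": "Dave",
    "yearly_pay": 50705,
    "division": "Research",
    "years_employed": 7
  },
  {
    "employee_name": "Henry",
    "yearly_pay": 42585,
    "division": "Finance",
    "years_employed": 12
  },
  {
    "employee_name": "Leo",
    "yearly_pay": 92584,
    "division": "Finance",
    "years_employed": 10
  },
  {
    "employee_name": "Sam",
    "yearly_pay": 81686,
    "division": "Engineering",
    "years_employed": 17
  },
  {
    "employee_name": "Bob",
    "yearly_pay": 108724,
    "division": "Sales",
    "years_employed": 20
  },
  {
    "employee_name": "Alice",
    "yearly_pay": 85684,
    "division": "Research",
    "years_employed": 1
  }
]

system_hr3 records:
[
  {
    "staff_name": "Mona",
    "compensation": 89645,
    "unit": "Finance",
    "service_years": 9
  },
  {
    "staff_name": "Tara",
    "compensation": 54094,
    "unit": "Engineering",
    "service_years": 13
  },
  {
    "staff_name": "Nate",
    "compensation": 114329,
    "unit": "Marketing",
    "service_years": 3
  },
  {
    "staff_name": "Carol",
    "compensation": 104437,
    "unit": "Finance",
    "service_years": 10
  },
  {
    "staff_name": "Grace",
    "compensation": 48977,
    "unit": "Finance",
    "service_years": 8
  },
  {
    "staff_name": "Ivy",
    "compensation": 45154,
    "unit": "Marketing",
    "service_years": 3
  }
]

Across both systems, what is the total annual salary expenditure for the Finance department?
486642

Schema mappings:
- "division" (system_hr2) = "unit" (system_hr3) = department
- "yearly_pay" (system_hr2) = "compensation" (system_hr3) = salary

Finance salaries from system_hr2: 243583
Finance salaries from system_hr3: 243059

Total: 243583 + 243059 = 486642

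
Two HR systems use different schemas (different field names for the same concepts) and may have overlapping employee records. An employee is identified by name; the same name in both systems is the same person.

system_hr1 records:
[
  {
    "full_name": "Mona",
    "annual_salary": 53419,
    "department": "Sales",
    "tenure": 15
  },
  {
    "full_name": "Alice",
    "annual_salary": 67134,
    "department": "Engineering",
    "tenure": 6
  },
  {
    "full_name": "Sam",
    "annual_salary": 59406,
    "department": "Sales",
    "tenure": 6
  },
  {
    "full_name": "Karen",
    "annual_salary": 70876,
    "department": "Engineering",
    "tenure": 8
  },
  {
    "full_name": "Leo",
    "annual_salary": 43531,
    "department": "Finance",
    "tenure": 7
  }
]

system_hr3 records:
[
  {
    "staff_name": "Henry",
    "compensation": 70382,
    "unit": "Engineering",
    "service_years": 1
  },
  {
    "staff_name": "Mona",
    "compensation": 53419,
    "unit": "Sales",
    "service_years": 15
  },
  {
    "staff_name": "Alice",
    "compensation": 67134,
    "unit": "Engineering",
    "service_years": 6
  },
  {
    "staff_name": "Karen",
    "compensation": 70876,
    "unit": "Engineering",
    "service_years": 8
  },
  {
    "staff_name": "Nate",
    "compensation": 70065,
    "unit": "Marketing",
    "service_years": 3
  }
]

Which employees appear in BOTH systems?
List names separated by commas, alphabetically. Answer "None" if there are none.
Alice, Karen, Mona

Schema mapping: "full_name" (system_hr1) = "staff_name" (system_hr3) = employee name

Names in system_hr1: ['Alice', 'Karen', 'Leo', 'Mona', 'Sam']
Names in system_hr3: ['Alice', 'Henry', 'Karen', 'Mona', 'Nate']

Intersection: ['Alice', 'Karen', 'Mona']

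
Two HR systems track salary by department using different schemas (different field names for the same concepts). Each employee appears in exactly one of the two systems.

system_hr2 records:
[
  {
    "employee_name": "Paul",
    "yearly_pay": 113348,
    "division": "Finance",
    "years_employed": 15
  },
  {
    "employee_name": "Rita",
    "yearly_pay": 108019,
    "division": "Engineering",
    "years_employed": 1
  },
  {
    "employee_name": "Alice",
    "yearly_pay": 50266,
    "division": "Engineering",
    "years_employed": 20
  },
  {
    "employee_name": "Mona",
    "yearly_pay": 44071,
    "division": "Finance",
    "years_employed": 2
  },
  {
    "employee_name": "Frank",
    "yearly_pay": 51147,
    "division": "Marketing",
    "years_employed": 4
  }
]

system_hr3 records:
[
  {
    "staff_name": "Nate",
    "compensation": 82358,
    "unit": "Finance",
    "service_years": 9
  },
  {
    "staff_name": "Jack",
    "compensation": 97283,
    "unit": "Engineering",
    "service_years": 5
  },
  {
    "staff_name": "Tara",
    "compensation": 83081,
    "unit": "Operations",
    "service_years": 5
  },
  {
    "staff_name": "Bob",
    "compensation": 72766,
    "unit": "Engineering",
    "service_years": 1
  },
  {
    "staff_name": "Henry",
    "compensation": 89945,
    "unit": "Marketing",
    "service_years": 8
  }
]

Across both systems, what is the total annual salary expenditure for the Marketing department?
141092

Schema mappings:
- "division" (system_hr2) = "unit" (system_hr3) = department
- "yearly_pay" (system_hr2) = "compensation" (system_hr3) = salary

Marketing salaries from system_hr2: 51147
Marketing salaries from system_hr3: 89945

Total: 51147 + 89945 = 141092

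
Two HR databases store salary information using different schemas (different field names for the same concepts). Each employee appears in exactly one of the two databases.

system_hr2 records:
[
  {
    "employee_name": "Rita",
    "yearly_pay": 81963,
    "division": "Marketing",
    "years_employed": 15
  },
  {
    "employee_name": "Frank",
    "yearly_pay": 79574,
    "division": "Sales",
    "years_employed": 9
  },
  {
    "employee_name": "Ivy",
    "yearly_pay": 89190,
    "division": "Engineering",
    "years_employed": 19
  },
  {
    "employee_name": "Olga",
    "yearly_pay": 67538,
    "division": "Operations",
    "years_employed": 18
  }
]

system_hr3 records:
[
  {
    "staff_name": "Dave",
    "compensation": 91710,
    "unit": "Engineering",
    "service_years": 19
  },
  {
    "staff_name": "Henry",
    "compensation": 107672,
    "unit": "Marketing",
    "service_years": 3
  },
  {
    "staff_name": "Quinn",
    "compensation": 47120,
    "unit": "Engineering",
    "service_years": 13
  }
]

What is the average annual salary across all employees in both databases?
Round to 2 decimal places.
80681.00

Schema mapping: "yearly_pay" (system_hr2) = "compensation" (system_hr3) = annual salary

All salaries: [81963, 79574, 89190, 67538, 91710, 107672, 47120]
Sum: 564767
Count: 7
Average: 564767 / 7 = 80681.00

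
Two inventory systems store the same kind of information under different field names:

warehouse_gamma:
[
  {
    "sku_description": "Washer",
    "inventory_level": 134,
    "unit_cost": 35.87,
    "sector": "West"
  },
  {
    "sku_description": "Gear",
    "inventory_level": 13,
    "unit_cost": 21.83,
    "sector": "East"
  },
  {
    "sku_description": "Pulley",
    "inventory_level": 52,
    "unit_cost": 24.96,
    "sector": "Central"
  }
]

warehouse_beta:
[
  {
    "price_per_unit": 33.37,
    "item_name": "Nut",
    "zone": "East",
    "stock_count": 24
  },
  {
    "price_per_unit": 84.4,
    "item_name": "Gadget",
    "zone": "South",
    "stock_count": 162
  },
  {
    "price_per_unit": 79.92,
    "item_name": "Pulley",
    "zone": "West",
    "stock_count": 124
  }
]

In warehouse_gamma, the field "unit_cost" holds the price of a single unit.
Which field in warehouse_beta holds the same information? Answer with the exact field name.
price_per_unit

In warehouse_gamma, "unit_cost" holds the price of a single unit.
The fields in warehouse_beta are: "price_per_unit", "item_name", "zone", "stock_count".
"price_per_unit" is the match: the name refers to the same concept and its values are decimal currency amounts (e.g. 33.37, 84.4).
The other fields ("item_name", "zone", "stock_count") hold different kinds of data.

So "unit_cost" in warehouse_gamma corresponds to "price_per_unit" in warehouse_beta.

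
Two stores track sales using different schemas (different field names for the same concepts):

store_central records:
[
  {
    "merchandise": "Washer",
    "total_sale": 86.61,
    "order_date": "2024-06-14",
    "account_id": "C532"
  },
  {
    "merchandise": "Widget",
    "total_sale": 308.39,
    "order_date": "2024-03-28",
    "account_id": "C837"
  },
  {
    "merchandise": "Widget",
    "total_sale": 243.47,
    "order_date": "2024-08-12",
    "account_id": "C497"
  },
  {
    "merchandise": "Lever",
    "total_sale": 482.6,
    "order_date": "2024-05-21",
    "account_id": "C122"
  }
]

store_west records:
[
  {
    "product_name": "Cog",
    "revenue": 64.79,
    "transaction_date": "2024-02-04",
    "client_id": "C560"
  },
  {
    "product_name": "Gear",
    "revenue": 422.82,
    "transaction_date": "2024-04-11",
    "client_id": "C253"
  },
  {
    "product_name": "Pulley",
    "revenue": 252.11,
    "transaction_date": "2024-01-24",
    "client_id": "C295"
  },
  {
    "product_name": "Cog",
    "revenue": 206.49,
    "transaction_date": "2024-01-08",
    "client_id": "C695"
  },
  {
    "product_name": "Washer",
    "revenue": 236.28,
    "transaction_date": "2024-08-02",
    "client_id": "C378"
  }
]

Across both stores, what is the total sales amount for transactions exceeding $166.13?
2152.16

Schema mapping: "total_sale" (store_central) = "revenue" (store_west) = sale amount

Sum of sales > $166.13 in store_central: 1034.46
Sum of sales > $166.13 in store_west: 1117.7

Total: 1034.46 + 1117.7 = 2152.16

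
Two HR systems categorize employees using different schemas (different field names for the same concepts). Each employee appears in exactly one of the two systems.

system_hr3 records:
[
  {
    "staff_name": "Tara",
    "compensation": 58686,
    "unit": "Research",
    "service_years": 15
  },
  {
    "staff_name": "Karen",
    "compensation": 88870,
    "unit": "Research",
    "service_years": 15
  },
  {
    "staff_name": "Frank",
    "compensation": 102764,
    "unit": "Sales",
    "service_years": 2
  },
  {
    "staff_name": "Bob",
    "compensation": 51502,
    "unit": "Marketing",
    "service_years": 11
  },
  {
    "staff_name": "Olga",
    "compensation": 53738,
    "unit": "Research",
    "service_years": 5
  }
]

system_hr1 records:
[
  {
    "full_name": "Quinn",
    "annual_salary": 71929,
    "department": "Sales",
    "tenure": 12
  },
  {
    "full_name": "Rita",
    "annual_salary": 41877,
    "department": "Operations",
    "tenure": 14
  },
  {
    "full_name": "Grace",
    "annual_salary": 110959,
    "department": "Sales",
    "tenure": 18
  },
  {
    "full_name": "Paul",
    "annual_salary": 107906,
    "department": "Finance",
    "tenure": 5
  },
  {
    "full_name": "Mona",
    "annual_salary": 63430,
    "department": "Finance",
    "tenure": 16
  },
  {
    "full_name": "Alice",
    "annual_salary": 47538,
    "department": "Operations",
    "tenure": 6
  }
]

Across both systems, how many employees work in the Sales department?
3

Schema mapping: "unit" (system_hr3) = "department" (system_hr1) = department

Sales employees in system_hr3: 1
Sales employees in system_hr1: 2

Total in Sales: 1 + 2 = 3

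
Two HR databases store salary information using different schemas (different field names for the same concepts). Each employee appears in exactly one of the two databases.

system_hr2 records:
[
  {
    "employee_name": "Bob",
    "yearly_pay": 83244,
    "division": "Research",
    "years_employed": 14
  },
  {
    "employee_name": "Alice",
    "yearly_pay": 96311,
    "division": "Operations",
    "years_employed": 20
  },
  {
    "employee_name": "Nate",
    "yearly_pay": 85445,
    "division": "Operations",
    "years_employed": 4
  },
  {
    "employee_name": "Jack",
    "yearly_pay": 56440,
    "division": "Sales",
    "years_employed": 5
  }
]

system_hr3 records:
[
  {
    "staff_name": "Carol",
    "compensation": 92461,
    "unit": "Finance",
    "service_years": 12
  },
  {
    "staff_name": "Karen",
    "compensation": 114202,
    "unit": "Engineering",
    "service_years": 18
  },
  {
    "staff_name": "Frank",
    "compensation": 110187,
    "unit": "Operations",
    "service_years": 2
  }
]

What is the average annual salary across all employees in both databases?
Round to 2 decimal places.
91184.29

Schema mapping: "yearly_pay" (system_hr2) = "compensation" (system_hr3) = annual salary

All salaries: [83244, 96311, 85445, 56440, 92461, 114202, 110187]
Sum: 638290
Count: 7
Average: 638290 / 7 = 91184.29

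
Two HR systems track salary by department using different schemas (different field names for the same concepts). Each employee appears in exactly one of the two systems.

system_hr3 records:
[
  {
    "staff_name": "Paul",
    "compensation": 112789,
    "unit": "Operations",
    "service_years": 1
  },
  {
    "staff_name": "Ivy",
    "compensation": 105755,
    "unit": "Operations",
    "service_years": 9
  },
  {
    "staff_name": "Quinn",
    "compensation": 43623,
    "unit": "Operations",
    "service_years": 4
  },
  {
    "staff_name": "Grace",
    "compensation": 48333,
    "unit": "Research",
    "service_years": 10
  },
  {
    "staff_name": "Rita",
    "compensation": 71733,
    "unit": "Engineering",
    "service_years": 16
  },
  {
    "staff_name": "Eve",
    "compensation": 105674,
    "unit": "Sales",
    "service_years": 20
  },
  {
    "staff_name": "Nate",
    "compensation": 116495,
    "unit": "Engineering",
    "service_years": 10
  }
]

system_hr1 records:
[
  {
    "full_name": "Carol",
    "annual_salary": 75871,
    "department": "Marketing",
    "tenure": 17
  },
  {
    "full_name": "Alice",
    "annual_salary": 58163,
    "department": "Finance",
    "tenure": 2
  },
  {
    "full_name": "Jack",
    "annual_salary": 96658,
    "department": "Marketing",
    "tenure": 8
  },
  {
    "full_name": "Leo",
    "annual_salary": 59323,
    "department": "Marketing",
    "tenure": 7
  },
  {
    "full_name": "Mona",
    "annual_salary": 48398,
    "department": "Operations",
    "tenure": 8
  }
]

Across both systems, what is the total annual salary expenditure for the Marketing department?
231852

Schema mappings:
- "unit" (system_hr3) = "department" (system_hr1) = department
- "compensation" (system_hr3) = "annual_salary" (system_hr1) = salary

Marketing salaries from system_hr3: 0
Marketing salaries from system_hr1: 231852

Total: 0 + 231852 = 231852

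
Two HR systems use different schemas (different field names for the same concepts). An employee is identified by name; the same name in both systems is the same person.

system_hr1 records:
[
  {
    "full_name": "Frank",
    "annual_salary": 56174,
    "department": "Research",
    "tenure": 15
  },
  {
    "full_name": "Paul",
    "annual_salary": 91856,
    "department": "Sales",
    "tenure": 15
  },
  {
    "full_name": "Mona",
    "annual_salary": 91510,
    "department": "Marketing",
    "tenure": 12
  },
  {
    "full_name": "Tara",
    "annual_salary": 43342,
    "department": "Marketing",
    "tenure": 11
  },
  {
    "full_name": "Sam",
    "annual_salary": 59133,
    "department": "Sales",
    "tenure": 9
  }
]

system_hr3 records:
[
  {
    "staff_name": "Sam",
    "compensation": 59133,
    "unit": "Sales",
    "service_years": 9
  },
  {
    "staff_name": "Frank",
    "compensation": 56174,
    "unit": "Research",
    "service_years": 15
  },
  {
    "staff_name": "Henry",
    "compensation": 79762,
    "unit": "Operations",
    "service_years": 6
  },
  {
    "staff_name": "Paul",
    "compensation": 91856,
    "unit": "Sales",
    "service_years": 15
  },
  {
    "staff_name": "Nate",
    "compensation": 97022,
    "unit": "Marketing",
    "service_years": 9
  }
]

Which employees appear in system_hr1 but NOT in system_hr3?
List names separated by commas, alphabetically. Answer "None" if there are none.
Mona, Tara

Schema mapping: "full_name" (system_hr1) = "staff_name" (system_hr3) = employee name

Names in system_hr1: ['Frank', 'Mona', 'Paul', 'Sam', 'Tara']
Names in system_hr3: ['Frank', 'Henry', 'Nate', 'Paul', 'Sam']

In system_hr1 but not system_hr3: ['Mona', 'Tara']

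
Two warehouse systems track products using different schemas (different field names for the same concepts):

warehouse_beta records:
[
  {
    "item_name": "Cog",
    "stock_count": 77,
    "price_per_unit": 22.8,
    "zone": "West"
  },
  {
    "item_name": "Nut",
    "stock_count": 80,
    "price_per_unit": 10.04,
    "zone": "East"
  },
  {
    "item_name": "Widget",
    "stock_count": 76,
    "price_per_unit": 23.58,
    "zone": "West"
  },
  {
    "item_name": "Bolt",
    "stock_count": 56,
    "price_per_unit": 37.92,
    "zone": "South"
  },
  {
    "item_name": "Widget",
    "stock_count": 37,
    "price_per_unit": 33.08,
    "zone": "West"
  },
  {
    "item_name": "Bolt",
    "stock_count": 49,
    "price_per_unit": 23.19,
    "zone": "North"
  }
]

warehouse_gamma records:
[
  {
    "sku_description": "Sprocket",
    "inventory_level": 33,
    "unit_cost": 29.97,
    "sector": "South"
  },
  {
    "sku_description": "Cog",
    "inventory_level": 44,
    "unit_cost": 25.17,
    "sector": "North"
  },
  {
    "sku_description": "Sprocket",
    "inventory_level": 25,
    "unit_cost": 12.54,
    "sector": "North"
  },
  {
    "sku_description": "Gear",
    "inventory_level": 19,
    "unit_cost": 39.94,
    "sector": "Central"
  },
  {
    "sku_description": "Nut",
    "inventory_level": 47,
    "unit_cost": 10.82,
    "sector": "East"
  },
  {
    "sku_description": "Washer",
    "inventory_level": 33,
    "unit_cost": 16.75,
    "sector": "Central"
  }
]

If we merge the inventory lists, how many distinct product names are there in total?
7

Schema mapping: "item_name" (warehouse_beta) = "sku_description" (warehouse_gamma) = product name

Products in warehouse_beta: ['Bolt', 'Cog', 'Nut', 'Widget']
Products in warehouse_gamma: ['Cog', 'Gear', 'Nut', 'Sprocket', 'Washer']

Union (unique products): ['Bolt', 'Cog', 'Gear', 'Nut', 'Sprocket', 'Washer', 'Widget']
Count: 7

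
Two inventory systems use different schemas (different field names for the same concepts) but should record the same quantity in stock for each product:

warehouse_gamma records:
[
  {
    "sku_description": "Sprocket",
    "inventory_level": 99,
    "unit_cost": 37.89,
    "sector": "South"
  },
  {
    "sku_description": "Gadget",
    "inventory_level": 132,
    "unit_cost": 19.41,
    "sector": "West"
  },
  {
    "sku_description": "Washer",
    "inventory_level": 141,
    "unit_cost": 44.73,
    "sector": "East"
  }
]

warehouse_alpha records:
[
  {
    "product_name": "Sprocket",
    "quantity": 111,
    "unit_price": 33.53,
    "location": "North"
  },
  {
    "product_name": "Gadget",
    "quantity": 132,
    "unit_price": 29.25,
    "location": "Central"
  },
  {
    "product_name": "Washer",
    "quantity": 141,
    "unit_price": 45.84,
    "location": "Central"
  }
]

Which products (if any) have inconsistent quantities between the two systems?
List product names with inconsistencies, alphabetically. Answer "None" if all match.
Sprocket

Schema mappings:
- "sku_description" (warehouse_gamma) = "product_name" (warehouse_alpha) = product name
- "inventory_level" (warehouse_gamma) = "quantity" (warehouse_alpha) = quantity

Comparison:
  Sprocket: 99 vs 111 - MISMATCH
  Gadget: 132 vs 132 - MATCH
  Washer: 141 vs 141 - MATCH

Products with inconsistencies: Sprocket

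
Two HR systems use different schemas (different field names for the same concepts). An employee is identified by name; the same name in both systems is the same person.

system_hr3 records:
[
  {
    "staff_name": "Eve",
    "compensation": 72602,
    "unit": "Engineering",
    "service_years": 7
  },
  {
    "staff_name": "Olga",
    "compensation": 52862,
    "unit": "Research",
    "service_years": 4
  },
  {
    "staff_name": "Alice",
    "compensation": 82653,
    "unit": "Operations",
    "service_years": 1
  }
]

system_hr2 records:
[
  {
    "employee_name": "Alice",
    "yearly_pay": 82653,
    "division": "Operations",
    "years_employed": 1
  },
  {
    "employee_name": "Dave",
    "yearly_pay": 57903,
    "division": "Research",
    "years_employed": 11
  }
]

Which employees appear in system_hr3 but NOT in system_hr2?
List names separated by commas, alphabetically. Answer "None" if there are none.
Eve, Olga

Schema mapping: "staff_name" (system_hr3) = "employee_name" (system_hr2) = employee name

Names in system_hr3: ['Alice', 'Eve', 'Olga']
Names in system_hr2: ['Alice', 'Dave']

In system_hr3 but not system_hr2: ['Eve', 'Olga']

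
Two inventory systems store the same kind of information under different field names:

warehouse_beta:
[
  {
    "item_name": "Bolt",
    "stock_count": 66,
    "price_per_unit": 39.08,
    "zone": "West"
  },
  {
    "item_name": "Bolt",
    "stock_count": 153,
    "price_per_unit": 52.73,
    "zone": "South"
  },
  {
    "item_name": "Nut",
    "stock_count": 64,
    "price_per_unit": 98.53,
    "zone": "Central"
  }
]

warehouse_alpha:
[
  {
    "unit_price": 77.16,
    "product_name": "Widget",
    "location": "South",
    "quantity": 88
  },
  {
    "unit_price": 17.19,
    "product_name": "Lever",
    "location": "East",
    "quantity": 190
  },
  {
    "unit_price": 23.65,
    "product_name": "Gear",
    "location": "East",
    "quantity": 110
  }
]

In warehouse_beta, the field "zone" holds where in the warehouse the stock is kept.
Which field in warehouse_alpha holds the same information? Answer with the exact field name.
location

In warehouse_beta, "zone" holds where in the warehouse the stock is kept.
The fields in warehouse_alpha are: "unit_price", "product_name", "location", "quantity".
"location" is the match: the name refers to the same concept and its values are area labels (e.g. 'East', 'South').
The other fields ("unit_price", "product_name", "quantity") hold different kinds of data.

So "zone" in warehouse_beta corresponds to "location" in warehouse_alpha.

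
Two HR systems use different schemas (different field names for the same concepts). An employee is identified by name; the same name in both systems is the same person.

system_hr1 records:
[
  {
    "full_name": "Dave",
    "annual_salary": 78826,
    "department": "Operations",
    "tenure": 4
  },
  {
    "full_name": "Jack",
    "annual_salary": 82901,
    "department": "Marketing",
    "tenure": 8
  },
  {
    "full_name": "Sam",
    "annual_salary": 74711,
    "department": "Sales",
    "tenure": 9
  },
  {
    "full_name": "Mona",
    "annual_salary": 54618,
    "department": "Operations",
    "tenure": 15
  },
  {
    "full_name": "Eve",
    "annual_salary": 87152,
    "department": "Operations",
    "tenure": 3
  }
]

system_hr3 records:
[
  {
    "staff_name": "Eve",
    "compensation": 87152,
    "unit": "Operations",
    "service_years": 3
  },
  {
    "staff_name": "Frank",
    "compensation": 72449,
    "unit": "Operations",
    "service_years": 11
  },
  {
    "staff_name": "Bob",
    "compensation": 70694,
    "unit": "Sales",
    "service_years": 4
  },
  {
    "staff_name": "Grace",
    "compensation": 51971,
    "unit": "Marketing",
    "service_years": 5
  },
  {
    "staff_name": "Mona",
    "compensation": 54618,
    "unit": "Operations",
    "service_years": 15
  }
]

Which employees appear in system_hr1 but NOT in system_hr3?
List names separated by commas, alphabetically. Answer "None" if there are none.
Dave, Jack, Sam

Schema mapping: "full_name" (system_hr1) = "staff_name" (system_hr3) = employee name

Names in system_hr1: ['Dave', 'Eve', 'Jack', 'Mona', 'Sam']
Names in system_hr3: ['Bob', 'Eve', 'Frank', 'Grace', 'Mona']

In system_hr1 but not system_hr3: ['Dave', 'Jack', 'Sam']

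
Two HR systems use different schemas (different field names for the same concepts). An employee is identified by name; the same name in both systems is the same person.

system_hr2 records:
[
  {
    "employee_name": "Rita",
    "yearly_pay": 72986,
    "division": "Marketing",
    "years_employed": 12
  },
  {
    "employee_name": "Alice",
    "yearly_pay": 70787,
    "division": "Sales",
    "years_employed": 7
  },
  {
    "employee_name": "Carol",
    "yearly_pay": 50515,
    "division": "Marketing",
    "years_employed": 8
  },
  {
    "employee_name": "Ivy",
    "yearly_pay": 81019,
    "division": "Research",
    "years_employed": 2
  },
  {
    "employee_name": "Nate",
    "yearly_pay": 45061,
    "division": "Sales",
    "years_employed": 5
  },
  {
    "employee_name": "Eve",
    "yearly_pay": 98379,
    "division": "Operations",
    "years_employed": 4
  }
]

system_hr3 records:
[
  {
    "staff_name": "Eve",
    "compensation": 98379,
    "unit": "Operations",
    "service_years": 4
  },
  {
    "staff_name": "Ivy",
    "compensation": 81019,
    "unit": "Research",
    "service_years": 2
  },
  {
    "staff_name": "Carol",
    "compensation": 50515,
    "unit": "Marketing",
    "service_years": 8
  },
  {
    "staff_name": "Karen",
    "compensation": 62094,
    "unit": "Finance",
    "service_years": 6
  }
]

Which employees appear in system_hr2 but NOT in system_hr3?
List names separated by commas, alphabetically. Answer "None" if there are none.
Alice, Nate, Rita

Schema mapping: "employee_name" (system_hr2) = "staff_name" (system_hr3) = employee name

Names in system_hr2: ['Alice', 'Carol', 'Eve', 'Ivy', 'Nate', 'Rita']
Names in system_hr3: ['Carol', 'Eve', 'Ivy', 'Karen']

In system_hr2 but not system_hr3: ['Alice', 'Nate', 'Rita']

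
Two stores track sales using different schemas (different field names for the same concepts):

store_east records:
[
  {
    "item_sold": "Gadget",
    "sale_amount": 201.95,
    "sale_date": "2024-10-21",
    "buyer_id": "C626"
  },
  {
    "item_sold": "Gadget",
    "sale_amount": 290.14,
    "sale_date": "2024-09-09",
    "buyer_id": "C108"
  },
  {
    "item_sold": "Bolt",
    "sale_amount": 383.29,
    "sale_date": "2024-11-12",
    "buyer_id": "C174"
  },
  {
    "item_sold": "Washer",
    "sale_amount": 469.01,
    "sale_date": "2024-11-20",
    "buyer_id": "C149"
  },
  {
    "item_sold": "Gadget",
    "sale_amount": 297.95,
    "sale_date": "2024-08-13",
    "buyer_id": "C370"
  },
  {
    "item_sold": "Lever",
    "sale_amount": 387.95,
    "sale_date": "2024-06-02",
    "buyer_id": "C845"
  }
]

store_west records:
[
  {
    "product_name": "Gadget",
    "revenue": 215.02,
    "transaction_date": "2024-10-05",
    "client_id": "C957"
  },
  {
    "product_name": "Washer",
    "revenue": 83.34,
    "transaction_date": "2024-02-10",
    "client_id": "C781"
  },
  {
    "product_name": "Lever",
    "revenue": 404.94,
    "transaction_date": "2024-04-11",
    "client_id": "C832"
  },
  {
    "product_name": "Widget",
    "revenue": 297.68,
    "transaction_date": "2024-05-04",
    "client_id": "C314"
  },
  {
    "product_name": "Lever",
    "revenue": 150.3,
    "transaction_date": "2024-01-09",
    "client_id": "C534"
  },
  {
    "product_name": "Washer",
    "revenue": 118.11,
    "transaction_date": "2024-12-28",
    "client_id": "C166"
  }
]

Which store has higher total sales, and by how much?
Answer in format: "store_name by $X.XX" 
store_east by $760.90

Schema mapping: "sale_amount" (store_east) = "revenue" (store_west) = sale amount

Total for store_east: 2030.29
Total for store_west: 1269.39

Difference: |2030.29 - 1269.39| = 760.90
store_east has higher sales by $760.90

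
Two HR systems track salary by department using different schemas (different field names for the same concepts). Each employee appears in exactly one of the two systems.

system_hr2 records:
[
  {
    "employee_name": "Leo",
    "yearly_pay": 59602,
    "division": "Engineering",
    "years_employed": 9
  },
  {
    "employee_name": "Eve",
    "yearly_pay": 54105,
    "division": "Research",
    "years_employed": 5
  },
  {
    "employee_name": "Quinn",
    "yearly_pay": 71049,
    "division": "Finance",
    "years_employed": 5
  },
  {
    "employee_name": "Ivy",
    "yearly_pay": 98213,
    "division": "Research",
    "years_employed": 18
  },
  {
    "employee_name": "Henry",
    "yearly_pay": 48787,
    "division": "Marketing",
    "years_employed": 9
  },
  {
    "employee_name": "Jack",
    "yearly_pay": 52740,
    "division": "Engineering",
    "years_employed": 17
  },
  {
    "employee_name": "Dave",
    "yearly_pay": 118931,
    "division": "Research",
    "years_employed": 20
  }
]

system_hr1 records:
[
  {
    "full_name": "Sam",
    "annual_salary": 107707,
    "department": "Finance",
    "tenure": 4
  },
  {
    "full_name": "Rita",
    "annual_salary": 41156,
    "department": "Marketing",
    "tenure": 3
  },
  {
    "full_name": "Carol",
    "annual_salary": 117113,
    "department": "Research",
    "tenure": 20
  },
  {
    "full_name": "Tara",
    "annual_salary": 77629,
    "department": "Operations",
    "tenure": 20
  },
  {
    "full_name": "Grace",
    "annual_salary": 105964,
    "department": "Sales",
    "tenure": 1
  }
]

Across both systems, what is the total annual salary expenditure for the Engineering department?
112342

Schema mappings:
- "division" (system_hr2) = "department" (system_hr1) = department
- "yearly_pay" (system_hr2) = "annual_salary" (system_hr1) = salary

Engineering salaries from system_hr2: 112342
Engineering salaries from system_hr1: 0

Total: 112342 + 0 = 112342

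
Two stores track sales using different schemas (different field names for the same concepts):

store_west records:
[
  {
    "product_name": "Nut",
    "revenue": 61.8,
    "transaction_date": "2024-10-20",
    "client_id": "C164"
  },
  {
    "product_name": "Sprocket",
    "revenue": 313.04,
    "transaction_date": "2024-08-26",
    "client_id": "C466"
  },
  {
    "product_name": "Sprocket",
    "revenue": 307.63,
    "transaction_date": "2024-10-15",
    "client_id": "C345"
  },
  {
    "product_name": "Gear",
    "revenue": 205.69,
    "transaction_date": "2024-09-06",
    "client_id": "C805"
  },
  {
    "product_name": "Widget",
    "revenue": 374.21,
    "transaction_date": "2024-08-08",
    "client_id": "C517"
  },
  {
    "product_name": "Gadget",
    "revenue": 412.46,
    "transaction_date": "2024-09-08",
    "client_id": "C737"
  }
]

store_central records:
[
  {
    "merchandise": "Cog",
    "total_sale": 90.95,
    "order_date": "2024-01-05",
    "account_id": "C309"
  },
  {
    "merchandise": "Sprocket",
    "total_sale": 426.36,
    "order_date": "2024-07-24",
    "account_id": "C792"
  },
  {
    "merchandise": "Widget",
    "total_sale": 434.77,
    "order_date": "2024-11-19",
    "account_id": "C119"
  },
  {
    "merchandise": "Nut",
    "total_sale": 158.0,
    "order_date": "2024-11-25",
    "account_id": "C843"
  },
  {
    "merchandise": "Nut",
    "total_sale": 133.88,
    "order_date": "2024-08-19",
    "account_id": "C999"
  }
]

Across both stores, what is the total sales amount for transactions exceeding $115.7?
2766.04

Schema mapping: "revenue" (store_west) = "total_sale" (store_central) = sale amount

Sum of sales > $115.7 in store_west: 1613.03
Sum of sales > $115.7 in store_central: 1153.01

Total: 1613.03 + 1153.01 = 2766.04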